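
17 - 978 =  - 961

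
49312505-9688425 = 39624080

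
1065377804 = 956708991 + 108668813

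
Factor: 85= 5^1*17^1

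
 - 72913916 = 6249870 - 79163786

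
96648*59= 5702232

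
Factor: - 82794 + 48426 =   -  34368=- 2^6 * 3^1 * 179^1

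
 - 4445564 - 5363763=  - 9809327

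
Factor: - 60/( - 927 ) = 20/309 = 2^2 *3^( - 1 ) * 5^1*103^( - 1) 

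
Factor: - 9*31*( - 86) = 2^1 * 3^2*31^1*43^1 = 23994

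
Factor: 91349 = 167^1 *547^1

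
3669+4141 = 7810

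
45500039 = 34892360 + 10607679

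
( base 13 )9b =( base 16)80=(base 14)92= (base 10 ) 128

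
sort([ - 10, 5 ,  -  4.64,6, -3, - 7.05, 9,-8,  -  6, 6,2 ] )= [ - 10, - 8, - 7.05, - 6, - 4.64,- 3,2, 5,6,  6  ,  9]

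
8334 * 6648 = 55404432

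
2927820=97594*30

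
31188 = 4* 7797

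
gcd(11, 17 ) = 1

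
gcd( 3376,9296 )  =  16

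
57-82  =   - 25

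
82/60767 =82/60767 = 0.00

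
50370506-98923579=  - 48553073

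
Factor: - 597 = - 3^1*199^1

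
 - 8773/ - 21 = 8773/21 =417.76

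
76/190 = 2/5 = 0.40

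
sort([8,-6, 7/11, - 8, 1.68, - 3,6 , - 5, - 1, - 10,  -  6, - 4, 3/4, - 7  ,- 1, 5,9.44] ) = [ - 10, - 8,-7, - 6, -6, - 5,-4, - 3, - 1, - 1, 7/11,3/4, 1.68, 5, 6, 8, 9.44]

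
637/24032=637/24032=0.03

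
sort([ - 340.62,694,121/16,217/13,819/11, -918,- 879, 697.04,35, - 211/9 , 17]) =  [ - 918, - 879, - 340.62, - 211/9,121/16, 217/13,17,35, 819/11,694,697.04 ]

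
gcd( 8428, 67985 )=1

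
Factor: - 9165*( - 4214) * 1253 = 48392501430 = 2^1*3^1*5^1*7^3*13^1 * 43^1*47^1*179^1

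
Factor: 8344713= 3^1*13^2*109^1*151^1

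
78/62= 1  +  8/31 = 1.26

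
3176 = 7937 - 4761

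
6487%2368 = 1751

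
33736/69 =33736/69=488.93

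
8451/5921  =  8451/5921 =1.43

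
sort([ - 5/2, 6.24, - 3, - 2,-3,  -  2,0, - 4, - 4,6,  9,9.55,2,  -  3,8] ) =[-4, - 4,-3, - 3, - 3,  -  5/2, - 2, -2,0,2,6,6.24,8, 9,9.55]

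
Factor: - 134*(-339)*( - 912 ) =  - 2^5*3^2* 19^1*67^1*113^1 = - 41428512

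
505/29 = 17+12/29 = 17.41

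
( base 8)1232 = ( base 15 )2e6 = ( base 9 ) 820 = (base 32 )kq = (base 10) 666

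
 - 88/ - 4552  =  11/569 = 0.02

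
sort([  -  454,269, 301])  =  [ -454,269, 301]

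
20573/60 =20573/60 = 342.88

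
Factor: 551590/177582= 275795/88791= 3^( - 1 )*5^1*13^1*17^( - 1)*1741^( - 1 )*4243^1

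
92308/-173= -92308/173 = - 533.57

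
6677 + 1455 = 8132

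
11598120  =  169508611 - 157910491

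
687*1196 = 821652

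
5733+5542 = 11275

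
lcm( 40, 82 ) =1640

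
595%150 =145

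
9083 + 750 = 9833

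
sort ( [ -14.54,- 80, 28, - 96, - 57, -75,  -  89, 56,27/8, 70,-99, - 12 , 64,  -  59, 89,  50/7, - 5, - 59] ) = [-99, - 96, -89,-80,-75,-59,-59, - 57,-14.54, - 12, - 5,27/8,50/7, 28, 56, 64, 70,89] 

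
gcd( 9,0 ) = 9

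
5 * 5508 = 27540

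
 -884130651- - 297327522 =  - 586803129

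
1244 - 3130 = - 1886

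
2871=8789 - 5918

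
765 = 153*5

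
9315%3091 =42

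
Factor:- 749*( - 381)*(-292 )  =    -  83327748 = - 2^2*3^1*7^1*73^1*107^1*127^1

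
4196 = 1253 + 2943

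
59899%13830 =4579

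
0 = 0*67878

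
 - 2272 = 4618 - 6890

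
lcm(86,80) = 3440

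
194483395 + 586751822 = 781235217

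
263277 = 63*4179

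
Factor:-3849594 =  - 2^1*3^1*7^1*151^1 * 607^1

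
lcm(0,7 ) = 0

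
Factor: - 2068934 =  - 2^1*7^1*17^1*8693^1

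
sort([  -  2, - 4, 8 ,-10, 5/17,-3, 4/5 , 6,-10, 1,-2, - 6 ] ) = [ - 10, - 10, - 6,  -  4, - 3, -2,-2, 5/17, 4/5, 1, 6,  8]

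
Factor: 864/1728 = 1/2 = 2^ ( - 1)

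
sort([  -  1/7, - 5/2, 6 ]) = [ - 5/2, - 1/7,6 ]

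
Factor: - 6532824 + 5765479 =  - 5^1*153469^1 = - 767345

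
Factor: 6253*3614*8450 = 2^2*5^2 *13^5*37^1 *139^1 = 190955989900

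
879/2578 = 879/2578 = 0.34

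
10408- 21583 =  - 11175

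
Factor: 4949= 7^2*101^1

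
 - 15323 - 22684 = -38007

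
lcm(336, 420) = 1680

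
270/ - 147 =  - 2 + 8/49 = - 1.84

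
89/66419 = 89/66419 = 0.00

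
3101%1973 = 1128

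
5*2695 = 13475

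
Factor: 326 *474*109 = 16843116 = 2^2*3^1* 79^1*109^1*163^1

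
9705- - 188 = 9893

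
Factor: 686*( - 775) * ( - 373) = 2^1* 5^2*7^3 * 31^1*373^1 = 198305450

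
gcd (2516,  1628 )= 148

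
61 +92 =153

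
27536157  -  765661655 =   -  738125498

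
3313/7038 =3313/7038  =  0.47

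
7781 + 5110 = 12891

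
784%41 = 5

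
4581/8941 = 4581/8941 = 0.51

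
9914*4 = 39656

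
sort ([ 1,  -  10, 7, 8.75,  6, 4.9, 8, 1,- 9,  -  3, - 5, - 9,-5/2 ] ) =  [ - 10, - 9, - 9,  -  5, - 3 ,-5/2, 1,1, 4.9, 6,7,8, 8.75]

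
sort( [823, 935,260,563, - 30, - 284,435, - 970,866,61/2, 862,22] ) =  [ - 970 , - 284, - 30, 22,61/2,260  ,  435,  563, 823, 862, 866, 935]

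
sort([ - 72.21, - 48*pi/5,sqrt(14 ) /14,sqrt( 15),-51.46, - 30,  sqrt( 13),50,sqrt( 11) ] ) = [ - 72.21 ,  -  51.46, -48*pi/5, - 30,sqrt(14)/14,sqrt( 11 ), sqrt( 13 )  ,  sqrt(15 ), 50]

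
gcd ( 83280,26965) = 5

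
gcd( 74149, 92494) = 1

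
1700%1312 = 388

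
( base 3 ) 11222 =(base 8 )206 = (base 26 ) 54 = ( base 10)134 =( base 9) 158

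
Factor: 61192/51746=2^2*7649^1 * 25873^ (-1) =30596/25873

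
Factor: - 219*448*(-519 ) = 2^6*3^2*7^1*73^1 * 173^1= 50920128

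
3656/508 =914/127 = 7.20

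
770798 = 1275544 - 504746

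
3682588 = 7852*469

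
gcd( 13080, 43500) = 60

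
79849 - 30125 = 49724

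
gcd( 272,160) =16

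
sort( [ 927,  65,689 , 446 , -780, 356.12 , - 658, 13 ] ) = [ - 780,-658, 13,65,356.12, 446, 689, 927]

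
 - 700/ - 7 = 100/1 = 100.00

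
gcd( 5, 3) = 1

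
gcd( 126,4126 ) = 2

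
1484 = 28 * 53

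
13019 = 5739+7280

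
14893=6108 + 8785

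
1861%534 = 259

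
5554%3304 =2250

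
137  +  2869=3006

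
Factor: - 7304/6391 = -2^3*7^( - 1) = - 8/7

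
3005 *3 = 9015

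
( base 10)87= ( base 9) 106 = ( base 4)1113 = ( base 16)57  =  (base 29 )30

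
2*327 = 654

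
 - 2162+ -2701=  - 4863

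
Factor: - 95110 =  - 2^1*5^1*9511^1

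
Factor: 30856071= 3^1*17^1*605021^1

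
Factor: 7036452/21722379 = 2^2 * 3^1*  7^ ( - 1 )*17^(- 1 )*71^( - 1 ) * 857^(- 1 )* 195457^1 = 2345484/7240793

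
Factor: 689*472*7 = 2^3 * 7^1*13^1*53^1*59^1 = 2276456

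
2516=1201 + 1315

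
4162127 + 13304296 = 17466423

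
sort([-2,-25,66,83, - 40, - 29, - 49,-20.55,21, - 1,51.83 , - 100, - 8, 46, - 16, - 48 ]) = [ - 100,- 49, - 48, - 40, - 29, - 25, - 20.55, - 16 , - 8,  -  2, - 1,21, 46, 51.83,66,83 ] 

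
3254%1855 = 1399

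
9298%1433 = 700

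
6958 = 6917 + 41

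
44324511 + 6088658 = 50413169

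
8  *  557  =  4456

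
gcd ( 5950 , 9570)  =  10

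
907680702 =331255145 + 576425557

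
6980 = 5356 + 1624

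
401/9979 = 401/9979= 0.04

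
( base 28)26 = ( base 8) 76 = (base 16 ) 3E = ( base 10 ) 62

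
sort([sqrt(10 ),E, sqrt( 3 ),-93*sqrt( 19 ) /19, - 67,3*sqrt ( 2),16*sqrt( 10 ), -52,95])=[ - 67,-52, - 93*sqrt( 19)/19, sqrt(3),E,sqrt ( 10),3*sqrt( 2),16*sqrt(10),95 ]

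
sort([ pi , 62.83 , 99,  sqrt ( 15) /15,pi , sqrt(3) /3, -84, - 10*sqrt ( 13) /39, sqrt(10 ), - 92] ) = [ - 92,-84, - 10*sqrt(13) /39, sqrt(15 )/15,sqrt( 3 ) /3,pi,pi,sqrt(10), 62.83 , 99] 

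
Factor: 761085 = 3^2*5^1*13^1*1301^1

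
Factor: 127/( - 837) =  - 3^( - 3)*31^( - 1)*127^1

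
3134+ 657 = 3791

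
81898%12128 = 9130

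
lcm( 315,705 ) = 14805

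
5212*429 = 2235948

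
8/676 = 2/169 = 0.01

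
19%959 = 19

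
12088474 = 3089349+8999125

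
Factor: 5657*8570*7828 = 2^3 * 5^1*19^1*103^1 * 857^1*5657^1 = 379505275720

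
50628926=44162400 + 6466526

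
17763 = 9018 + 8745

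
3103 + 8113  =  11216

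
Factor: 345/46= 2^( - 1)*3^1*5^1=   15/2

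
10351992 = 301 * 34392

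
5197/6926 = 5197/6926 = 0.75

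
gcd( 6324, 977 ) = 1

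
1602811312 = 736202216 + 866609096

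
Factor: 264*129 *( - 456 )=-15529536= - 2^6*3^3*11^1*19^1*43^1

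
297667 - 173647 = 124020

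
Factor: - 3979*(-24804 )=2^2*3^2*13^1*23^1*53^1* 173^1 = 98695116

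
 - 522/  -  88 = 261/44 = 5.93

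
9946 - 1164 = 8782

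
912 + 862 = 1774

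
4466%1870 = 726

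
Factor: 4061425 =5^2*162457^1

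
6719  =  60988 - 54269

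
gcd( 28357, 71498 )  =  7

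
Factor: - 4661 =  - 59^1*79^1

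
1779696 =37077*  48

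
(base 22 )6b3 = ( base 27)48H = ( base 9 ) 4278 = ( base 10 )3149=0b110001001101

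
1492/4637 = 1492/4637 = 0.32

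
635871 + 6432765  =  7068636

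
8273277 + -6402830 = 1870447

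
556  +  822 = 1378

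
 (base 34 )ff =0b1000001101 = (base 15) 250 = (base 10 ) 525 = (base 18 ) 1b3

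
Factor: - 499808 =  - 2^5 * 15619^1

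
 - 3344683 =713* ( - 4691)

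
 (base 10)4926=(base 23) 974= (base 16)133E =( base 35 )40q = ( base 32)4pu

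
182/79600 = 91/39800= 0.00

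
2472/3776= 309/472  =  0.65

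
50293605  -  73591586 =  - 23297981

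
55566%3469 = 62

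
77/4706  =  77/4706  =  0.02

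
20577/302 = 68+41/302 = 68.14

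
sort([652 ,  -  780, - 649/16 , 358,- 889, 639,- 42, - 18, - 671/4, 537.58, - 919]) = [ - 919, - 889, - 780, - 671/4,-42,-649/16, - 18,358,537.58, 639,652 ] 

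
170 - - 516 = 686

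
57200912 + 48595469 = 105796381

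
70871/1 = 70871 = 70871.00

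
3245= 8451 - 5206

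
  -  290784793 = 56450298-347235091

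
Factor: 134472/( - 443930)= - 2^2*3^1 * 5^(-1 )* 13^1*103^( - 1)  =  - 156/515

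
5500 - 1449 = 4051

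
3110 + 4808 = 7918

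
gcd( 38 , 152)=38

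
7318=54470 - 47152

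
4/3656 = 1/914= 0.00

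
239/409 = 239/409=0.58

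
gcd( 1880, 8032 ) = 8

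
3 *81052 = 243156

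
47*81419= 3826693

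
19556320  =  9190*2128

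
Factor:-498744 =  - 2^3*3^3*2309^1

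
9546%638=614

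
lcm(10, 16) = 80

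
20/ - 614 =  - 10/307 = - 0.03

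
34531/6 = 5755 + 1/6 = 5755.17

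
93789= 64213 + 29576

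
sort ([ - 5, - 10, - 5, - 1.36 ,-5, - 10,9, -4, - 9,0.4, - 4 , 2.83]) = [ - 10,  -  10,  -  9, - 5,-5,- 5,  -  4, - 4, - 1.36,0.4, 2.83,9 ]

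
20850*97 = 2022450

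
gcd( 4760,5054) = 14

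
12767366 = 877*14558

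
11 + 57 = 68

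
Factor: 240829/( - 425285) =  - 5^ (- 1)*7^(-1)*29^(- 1)*419^( - 1 )*240829^1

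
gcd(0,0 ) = 0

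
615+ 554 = 1169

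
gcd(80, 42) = 2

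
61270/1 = 61270   =  61270.00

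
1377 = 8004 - 6627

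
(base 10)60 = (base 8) 74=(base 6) 140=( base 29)22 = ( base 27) 26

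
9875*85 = 839375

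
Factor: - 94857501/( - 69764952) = 2^( - 3)*17^1 *29^ ( - 1)*61^1* 30491^1 * 100237^( - 1) =31619167/23254984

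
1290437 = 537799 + 752638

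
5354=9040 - 3686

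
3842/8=1921/4  =  480.25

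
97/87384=97/87384 = 0.00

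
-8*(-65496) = 523968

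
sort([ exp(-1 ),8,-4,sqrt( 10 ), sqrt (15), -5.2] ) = [ - 5.2, - 4,exp( - 1 ),sqrt (10),sqrt( 15),8 ] 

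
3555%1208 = 1139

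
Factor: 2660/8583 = 2^2*3^( - 1)* 5^1*7^1 * 19^1*2861^( - 1) 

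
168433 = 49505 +118928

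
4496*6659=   29938864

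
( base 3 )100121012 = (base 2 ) 1101101010110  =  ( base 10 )6998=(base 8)15526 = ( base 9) 10535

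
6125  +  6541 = 12666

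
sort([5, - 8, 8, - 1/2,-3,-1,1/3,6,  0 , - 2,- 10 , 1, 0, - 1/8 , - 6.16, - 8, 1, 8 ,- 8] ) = [-10, - 8 , - 8, - 8, - 6.16, - 3, - 2, - 1, - 1/2, - 1/8,0,0,1/3,1  ,  1, 5,  6,8, 8 ] 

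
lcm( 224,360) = 10080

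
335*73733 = 24700555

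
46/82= 23/41 = 0.56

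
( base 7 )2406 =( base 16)378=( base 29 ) 11i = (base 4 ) 31320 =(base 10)888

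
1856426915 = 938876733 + 917550182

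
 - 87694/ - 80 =1096 + 7/40 = 1096.17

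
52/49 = 1+3/49 = 1.06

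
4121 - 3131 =990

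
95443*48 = 4581264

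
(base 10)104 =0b1101000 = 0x68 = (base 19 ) 59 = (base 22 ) 4G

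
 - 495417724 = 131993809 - 627411533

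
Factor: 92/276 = 3^( - 1 ) = 1/3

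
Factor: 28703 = 28703^1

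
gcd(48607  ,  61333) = 1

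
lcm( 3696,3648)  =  280896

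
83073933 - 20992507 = 62081426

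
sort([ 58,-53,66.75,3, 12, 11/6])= [-53,11/6, 3, 12,58, 66.75]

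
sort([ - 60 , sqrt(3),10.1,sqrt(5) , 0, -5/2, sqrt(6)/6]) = [ - 60, - 5/2,0,  sqrt ( 6)/6,sqrt(3 ), sqrt(5),10.1 ]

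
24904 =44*566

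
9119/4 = 2279 + 3/4 = 2279.75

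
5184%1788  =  1608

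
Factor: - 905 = - 5^1*181^1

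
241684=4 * 60421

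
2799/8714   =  2799/8714 =0.32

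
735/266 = 2+29/38 = 2.76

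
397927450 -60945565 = 336981885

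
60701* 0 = 0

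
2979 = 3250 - 271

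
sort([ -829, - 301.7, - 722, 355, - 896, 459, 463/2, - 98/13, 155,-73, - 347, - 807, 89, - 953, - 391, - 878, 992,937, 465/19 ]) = [- 953,-896, - 878, - 829 , -807,  -  722, - 391, - 347,- 301.7, - 73 , - 98/13,465/19 , 89, 155,463/2, 355,459,937,992]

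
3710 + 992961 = 996671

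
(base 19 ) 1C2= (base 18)1ef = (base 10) 591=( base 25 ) ng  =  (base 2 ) 1001001111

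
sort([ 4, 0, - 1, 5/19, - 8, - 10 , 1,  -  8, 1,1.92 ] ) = [ - 10, - 8, - 8, - 1,0,5/19 , 1,1, 1.92,4 ] 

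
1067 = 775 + 292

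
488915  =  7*69845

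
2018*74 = 149332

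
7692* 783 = 6022836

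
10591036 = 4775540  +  5815496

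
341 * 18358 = 6260078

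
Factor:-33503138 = - 2^1*16751569^1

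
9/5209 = 9/5209=0.00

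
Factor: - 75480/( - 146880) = 2^(-3 )*3^( - 2 )*37^1 = 37/72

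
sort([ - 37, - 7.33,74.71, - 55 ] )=[ - 55, - 37, - 7.33,74.71 ] 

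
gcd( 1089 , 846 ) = 9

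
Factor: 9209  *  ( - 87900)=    - 809471100 = - 2^2*3^1*5^2 * 293^1 * 9209^1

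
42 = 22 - -20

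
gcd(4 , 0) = 4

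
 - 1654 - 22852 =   -  24506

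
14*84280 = 1179920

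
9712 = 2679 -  - 7033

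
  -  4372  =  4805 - 9177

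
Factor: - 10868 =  - 2^2*11^1*13^1*19^1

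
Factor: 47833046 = 2^1 *23916523^1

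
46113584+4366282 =50479866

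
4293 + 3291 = 7584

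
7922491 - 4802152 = 3120339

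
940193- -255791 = 1195984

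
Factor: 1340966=2^1*11^1*60953^1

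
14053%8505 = 5548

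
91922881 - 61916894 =30005987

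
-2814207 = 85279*(-33)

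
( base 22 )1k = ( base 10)42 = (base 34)18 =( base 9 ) 46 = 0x2A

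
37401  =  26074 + 11327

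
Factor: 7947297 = 3^2*53^1*16661^1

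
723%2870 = 723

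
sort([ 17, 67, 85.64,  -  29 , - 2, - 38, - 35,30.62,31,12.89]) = [ - 38 , - 35,- 29, - 2, 12.89, 17,30.62, 31, 67, 85.64]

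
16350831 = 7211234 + 9139597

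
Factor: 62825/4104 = 2^( - 3)*3^( - 3 ) * 5^2*7^1*19^ ( - 1)*359^1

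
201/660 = 67/220=0.30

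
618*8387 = 5183166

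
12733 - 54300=-41567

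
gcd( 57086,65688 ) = 782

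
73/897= 73/897= 0.08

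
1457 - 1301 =156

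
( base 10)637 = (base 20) 1BH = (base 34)ip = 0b1001111101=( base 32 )jt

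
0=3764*0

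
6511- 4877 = 1634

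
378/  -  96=-4  +  1/16=   - 3.94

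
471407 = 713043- 241636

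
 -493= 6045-6538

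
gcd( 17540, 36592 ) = 4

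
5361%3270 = 2091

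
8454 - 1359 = 7095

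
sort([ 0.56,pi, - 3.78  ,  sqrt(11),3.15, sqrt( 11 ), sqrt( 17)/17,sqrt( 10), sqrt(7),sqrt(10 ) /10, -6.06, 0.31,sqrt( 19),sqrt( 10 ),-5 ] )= [-6.06,-5, - 3.78, sqrt( 17 ) /17,0.31, sqrt( 10)/10 , 0.56,sqrt( 7 ),pi,3.15,sqrt(10), sqrt (10),  sqrt(11), sqrt(11 ),sqrt( 19) ] 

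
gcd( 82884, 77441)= 1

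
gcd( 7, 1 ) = 1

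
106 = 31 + 75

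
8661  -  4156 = 4505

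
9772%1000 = 772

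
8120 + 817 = 8937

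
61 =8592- 8531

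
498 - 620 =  - 122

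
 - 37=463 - 500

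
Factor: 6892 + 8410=15302 = 2^1 * 7^1*1093^1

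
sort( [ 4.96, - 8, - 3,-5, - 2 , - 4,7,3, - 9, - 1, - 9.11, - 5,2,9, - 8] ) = [ - 9.11, -9,-8, - 8, -5 , - 5, - 4, - 3, - 2, - 1, 2,  3 , 4.96, 7, 9 ]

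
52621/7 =52621/7 =7517.29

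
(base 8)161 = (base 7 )221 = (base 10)113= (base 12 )95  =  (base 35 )38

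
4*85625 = 342500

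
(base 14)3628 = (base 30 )aeo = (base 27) CPL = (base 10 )9444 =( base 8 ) 22344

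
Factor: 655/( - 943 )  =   - 5^1*23^ ( - 1)*41^( - 1)*131^1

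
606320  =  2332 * 260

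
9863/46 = 214  +  19/46 = 214.41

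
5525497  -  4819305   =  706192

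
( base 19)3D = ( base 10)70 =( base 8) 106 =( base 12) 5a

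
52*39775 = 2068300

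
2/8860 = 1/4430 = 0.00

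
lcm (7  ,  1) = 7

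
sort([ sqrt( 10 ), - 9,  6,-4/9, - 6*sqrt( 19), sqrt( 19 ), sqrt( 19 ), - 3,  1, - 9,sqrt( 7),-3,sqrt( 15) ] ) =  [ - 6*sqrt( 19 ), - 9, - 9 , - 3, - 3, - 4/9, 1, sqrt (7 ), sqrt( 10), sqrt( 15),  sqrt( 19 ),sqrt(19 ), 6 ]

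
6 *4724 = 28344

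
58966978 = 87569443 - 28602465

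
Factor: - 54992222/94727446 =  - 11^ ( - 1)*107^1* 313^1 *821^1*4305793^( - 1 ) = - 27496111/47363723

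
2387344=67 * 35632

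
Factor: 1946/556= 7/2 = 2^( - 1) * 7^1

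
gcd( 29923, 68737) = 1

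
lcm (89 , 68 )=6052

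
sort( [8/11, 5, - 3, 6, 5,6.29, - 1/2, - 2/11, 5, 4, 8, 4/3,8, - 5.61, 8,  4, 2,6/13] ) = [ - 5.61, - 3, - 1/2, - 2/11, 6/13,8/11, 4/3, 2, 4,4, 5, 5,5,6, 6.29,  8, 8 , 8 ]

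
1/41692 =1/41692=0.00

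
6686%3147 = 392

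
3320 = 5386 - 2066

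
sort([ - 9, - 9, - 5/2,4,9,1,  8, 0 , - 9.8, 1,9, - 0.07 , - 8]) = [ - 9.8, - 9, - 9, - 8, - 5/2, - 0.07 , 0,1, 1, 4,8,9,9 ] 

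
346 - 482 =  - 136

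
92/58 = 46/29  =  1.59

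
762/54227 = 762/54227 = 0.01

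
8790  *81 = 711990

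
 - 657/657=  - 1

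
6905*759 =5240895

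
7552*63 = 475776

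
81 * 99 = 8019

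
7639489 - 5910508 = 1728981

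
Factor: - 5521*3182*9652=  - 2^3*19^1*37^1*43^1*127^1*5521^1 = - 169564617944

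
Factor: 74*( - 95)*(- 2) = 14060 = 2^2*5^1*19^1*37^1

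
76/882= 38/441= 0.09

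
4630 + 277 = 4907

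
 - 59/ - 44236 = 59/44236 = 0.00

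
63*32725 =2061675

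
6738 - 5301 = 1437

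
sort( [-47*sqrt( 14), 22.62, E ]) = [ - 47*sqrt( 14),E, 22.62 ]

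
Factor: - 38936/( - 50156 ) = 9734/12539 = 2^1*31^1 * 157^1*12539^ ( - 1) 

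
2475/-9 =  - 275/1 = - 275.00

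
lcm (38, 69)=2622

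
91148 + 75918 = 167066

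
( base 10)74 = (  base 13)59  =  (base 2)1001010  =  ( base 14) 54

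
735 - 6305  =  -5570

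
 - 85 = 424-509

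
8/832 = 1/104 = 0.01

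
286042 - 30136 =255906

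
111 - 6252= -6141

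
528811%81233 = 41413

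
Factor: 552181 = 7^2 * 59^1 * 191^1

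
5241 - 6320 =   -  1079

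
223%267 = 223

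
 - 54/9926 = - 1 + 4936/4963 = -  0.01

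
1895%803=289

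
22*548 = 12056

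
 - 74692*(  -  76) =5676592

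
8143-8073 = 70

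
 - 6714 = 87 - 6801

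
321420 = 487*660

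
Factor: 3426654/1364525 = 2^1*3^1*5^(  -  2)*7^1*11^1 *7417^1*54581^( - 1)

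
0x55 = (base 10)85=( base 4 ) 1111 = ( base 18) 4D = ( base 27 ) 34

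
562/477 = 1+85/477 = 1.18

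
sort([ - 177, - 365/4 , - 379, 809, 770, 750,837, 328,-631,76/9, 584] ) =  [ - 631, - 379, - 177,-365/4, 76/9, 328,584  ,  750,770, 809, 837] 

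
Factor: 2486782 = 2^1*1243391^1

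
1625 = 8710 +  - 7085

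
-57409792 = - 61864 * 928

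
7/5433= 7/5433 = 0.00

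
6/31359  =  2/10453 = 0.00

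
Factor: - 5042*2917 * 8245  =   - 121263452930 = - 2^1 * 5^1 * 17^1*97^1 * 2521^1*2917^1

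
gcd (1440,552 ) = 24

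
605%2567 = 605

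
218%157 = 61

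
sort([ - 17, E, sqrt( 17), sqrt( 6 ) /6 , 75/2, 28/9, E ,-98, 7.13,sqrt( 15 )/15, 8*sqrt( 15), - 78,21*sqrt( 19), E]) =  [ - 98, - 78, - 17, sqrt ( 15 ) /15, sqrt(6)/6, E , E, E , 28/9, sqrt( 17 ), 7.13, 8*sqrt(15),75/2,21*sqrt(19) ]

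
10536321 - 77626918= -67090597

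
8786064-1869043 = 6917021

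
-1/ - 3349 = 1/3349 = 0.00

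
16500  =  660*25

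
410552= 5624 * 73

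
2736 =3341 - 605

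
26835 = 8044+18791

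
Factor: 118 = 2^1*59^1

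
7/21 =1/3 = 0.33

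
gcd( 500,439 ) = 1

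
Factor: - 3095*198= - 612810 = - 2^1*3^2*5^1*11^1*619^1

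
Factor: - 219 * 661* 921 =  - 133323039 = - 3^2 * 73^1 * 307^1*661^1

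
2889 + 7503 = 10392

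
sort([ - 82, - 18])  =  [ -82,-18]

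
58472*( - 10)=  - 584720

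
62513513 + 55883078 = 118396591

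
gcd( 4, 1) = 1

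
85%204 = 85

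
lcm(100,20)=100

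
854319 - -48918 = 903237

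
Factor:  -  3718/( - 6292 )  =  2^( - 1 )*11^(-1)*13^1  =  13/22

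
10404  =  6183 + 4221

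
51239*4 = 204956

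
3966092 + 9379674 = 13345766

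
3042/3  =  1014 = 1014.00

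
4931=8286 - 3355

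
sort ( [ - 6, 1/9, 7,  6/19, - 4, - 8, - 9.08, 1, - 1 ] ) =[ - 9.08, - 8, - 6, - 4,  -  1, 1/9,6/19,1,7 ] 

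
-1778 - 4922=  - 6700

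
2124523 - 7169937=-5045414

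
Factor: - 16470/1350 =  - 61/5 = -5^ ( - 1) * 61^1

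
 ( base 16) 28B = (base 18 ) 203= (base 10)651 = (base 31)l0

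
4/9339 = 4/9339 =0.00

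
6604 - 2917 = 3687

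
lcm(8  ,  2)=8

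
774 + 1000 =1774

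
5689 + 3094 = 8783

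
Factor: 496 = 2^4*31^1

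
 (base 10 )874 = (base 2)1101101010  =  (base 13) 523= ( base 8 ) 1552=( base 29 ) 114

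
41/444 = 41/444  =  0.09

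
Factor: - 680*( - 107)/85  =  856 = 2^3*107^1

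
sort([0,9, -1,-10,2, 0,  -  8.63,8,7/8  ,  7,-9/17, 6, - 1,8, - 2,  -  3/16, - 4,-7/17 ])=[ - 10,-8.63, - 4,-2, - 1, - 1, - 9/17, - 7/17, - 3/16 , 0,0,7/8 , 2,6 , 7, 8 , 8, 9]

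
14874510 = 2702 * 5505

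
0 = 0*681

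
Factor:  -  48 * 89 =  - 2^4*3^1*89^1=-4272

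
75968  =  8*9496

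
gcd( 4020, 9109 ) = 1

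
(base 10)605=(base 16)25D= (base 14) 313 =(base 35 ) ha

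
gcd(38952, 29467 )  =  1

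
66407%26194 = 14019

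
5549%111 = 110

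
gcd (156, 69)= 3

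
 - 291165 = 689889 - 981054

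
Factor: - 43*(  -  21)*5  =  3^1*5^1*7^1*43^1= 4515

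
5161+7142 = 12303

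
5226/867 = 1742/289 = 6.03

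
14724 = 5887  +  8837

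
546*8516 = 4649736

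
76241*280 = 21347480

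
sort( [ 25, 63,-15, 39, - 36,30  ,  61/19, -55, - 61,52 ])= [ - 61,-55,- 36, - 15,61/19,25,30,39,52,63]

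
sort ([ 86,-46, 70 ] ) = [ - 46,  70,86 ] 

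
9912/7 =1416 = 1416.00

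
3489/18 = 1163/6  =  193.83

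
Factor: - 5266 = - 2^1 * 2633^1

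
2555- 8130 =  - 5575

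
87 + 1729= 1816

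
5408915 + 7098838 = 12507753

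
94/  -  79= - 2+64/79 = - 1.19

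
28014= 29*966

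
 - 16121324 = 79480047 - 95601371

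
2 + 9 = 11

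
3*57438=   172314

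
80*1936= 154880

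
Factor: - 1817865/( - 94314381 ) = 86565/4491161 = 3^1*5^1*29^1*199^1*4491161^( - 1 ) 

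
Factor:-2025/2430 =-2^( - 1) *3^( -1)*5^1  =  - 5/6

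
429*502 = 215358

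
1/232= 1/232 = 0.00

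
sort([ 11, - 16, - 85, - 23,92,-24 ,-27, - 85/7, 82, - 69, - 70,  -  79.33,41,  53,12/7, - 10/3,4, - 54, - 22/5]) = [ - 85, - 79.33, -70, - 69, - 54  , - 27, - 24, - 23, - 16, - 85/7,-22/5, - 10/3,12/7,  4, 11,  41,53, 82,  92]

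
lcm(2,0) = 0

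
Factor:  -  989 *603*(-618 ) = 368554806 =2^1*3^3*23^1*43^1 *67^1 * 103^1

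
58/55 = 1 + 3/55 = 1.05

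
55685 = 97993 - 42308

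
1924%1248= 676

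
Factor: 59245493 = 17^1*23^1*151523^1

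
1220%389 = 53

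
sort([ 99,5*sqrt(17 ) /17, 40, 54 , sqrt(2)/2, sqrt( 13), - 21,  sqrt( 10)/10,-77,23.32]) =[ - 77, - 21  ,  sqrt(10)/10,  sqrt( 2 )/2 , 5 * sqrt( 17)/17, sqrt( 13),  23.32, 40,54, 99] 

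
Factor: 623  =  7^1 * 89^1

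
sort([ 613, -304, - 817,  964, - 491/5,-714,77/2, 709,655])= [ - 817, - 714, - 304, - 491/5,77/2, 613,655, 709,964]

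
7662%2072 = 1446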